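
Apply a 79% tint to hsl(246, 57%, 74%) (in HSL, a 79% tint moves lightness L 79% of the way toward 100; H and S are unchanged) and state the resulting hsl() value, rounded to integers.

L moves 79% from 74 toward 100: 74 + 20.54 = 94.54 → 95.
H and S are unchanged.

hsl(246, 57%, 95%)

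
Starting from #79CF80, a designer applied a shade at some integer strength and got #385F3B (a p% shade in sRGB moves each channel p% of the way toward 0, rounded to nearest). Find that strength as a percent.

#79CF80 is rgb(121, 207, 128); #385F3B is rgb(56, 95, 59).
On the G channel (widest range): 95 ≈ 207 + (p/100)(0 − 207), so p ≈ 100×(95 − 207)/(0 − 207) = -11200/-207 = 54.11.
p = 54 reproduces all three channels after rounding.

54%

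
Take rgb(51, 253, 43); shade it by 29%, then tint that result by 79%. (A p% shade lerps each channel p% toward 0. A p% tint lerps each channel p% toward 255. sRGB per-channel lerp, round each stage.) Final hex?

A 29% shade moves each channel 29% toward 0:
  R: 51 + 0.29×(0−51) = 51 − 14.79 = 36.21 → 36
  G: 253 + 0.29×(0−253) = 253 − 73.37 = 179.63 → 180
  B: 43 − 12.47 = 30.53 → 31
After the shade: rgb(36, 180, 31) = #24B41F.
A 79% tint moves each channel 79% toward 255:
  R: 36 + 0.79×(255−36) = 36 + 173.01 = 209.01 → 209
  G: 180 + 0.79×(255−180) = 180 + 59.25 = 239.25 → 239
  B: 31 + 0.79×(255−31) = 31 + 176.96 = 207.96 → 208
rgb(209, 239, 208) = #D1EFD0.

#D1EFD0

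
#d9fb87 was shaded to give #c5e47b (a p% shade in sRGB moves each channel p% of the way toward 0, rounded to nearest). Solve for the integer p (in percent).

#d9fb87 is rgb(217, 251, 135); #c5e47b is rgb(197, 228, 123).
On the G channel (widest range): 228 ≈ 251 + (p/100)(0 − 251), so p ≈ 100×(228 − 251)/(0 − 251) = -2300/-251 = 9.16.
p = 9 reproduces all three channels after rounding.

9%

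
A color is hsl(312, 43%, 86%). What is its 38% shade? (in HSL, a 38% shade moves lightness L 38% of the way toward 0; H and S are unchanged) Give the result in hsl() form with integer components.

L moves 38% from 86 toward 0: 86 − 32.68 = 53.32 → 53.
H and S are unchanged.

hsl(312, 43%, 53%)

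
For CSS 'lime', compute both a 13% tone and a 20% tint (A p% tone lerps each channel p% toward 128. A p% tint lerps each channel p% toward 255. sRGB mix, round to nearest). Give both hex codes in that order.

#11ee11, #33ff33

CSS lime is rgb(0, 255, 0).
13% tone:
  R: 0 + 0.13×(128−0) = 0 + 16.64 = 16.64 → 17
  G: 255 + 0.13×(128−255) = 255 − 16.51 = 238.49 → 238
  B: 0 + 0.13×(128−0) = 0 + 16.64 = 16.64 → 17
  → #11ee11
20% tint:
  R: 0 + 0.2×(255−0) = 0 + 51 = 51 → 51
  G: 255 + 0 = 255 → 255
  B: 0 + 51 = 51 → 51
  → #33ff33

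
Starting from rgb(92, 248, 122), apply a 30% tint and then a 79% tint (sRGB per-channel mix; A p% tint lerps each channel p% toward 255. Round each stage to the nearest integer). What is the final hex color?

#E7FEEB

A 30% tint moves each channel 30% toward 255:
  R: 92 + 0.3×(255−92) = 92 + 48.9 = 140.9 → 141
  G: 248 + 0.3×(255−248) = 248 + 2.1 = 250.1 → 250
  B: 122 + 39.9 = 161.9 → 162
After the tint: rgb(141, 250, 162) = #8DFAA2.
Per channel, c → c + 0.79(255 − c):
  R: 141 + 0.79×(255−141) = 141 + 90.06 = 231.06 → 231
  G: 250 + 0.79×(255−250) = 250 + 3.95 = 253.95 → 254
  B: 162 + 0.79×(255−162) = 162 + 73.47 = 235.47 → 235
rgb(231, 254, 235) = #E7FEEB.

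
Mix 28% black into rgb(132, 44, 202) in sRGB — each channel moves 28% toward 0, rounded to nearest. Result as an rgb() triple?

Per channel, c → c + 0.28(0 − c):
  R: 132 + 0.28×(0−132) = 132 − 36.96 = 95.04 → 95
  G: 44 − 12.32 = 31.68 → 32
  B: 202 + 0.28×(0−202) = 202 − 56.56 = 145.44 → 145

rgb(95, 32, 145)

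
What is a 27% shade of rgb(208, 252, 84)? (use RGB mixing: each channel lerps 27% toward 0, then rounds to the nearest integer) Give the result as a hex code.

Lerp each channel 27% toward 0:
  R: 208 + 0.27×(0−208) = 208 − 56.16 = 151.84 → 152
  G: 252 + 0.27×(0−252) = 252 − 68.04 = 183.96 → 184
  B: 84 − 22.68 = 61.32 → 61
rgb(152, 184, 61) = #98b83d.

#98b83d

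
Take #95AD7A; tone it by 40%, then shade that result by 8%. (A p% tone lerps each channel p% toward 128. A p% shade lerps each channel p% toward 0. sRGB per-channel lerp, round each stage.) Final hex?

#828F72

#95AD7A is rgb(149, 173, 122).
Per channel, c → c + 0.4(128 − c):
  R: 149 + 0.4×(128−149) = 149 − 8.4 = 140.6 → 141
  G: 173 − 18 = 155 → 155
  B: 122 + 2.4 = 124.4 → 124
After the tone: rgb(141, 155, 124) = #8D9B7C.
An 8% shade moves each channel 8% toward 0:
  R: 141 + 0.08×(0−141) = 141 − 11.28 = 129.72 → 130
  G: 155 + 0.08×(0−155) = 155 − 12.4 = 142.6 → 143
  B: 124 − 9.92 = 114.08 → 114
rgb(130, 143, 114) = #828F72.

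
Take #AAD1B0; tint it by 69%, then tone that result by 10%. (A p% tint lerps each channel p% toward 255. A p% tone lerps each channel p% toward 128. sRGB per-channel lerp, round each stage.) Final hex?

#AAD1B0 is rgb(170, 209, 176).
Per channel, c → c + 0.69(255 − c):
  R: 170 + 0.69×(255−170) = 170 + 58.65 = 228.65 → 229
  G: 209 + 0.69×(255−209) = 209 + 31.74 = 240.74 → 241
  B: 176 + 0.69×(255−176) = 176 + 54.51 = 230.51 → 231
After the tint: rgb(229, 241, 231) = #E5F1E7.
A 10% tone moves each channel 10% toward 128:
  R: 229 − 10.1 = 218.9 → 219
  G: 241 − 11.3 = 229.7 → 230
  B: 231 + 0.1×(128−231) = 231 − 10.3 = 220.7 → 221
rgb(219, 230, 221) = #DBE6DD.

#DBE6DD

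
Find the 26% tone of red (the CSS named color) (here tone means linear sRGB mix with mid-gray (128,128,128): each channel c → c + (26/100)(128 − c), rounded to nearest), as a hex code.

CSS red is rgb(255, 0, 0).
Lerp each channel 26% toward 128:
  R: 255 + 0.26×(128−255) = 255 − 33.02 = 221.98 → 222
  G: 0 + 0.26×(128−0) = 0 + 33.28 = 33.28 → 33
  B: 0 + 0.26×(128−0) = 0 + 33.28 = 33.28 → 33
rgb(222, 33, 33) = #DE2121.

#DE2121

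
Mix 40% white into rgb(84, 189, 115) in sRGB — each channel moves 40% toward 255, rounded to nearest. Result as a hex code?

#98d7ab

A 40% tint moves each channel 40% toward 255:
  R: 84 + 0.4×(255−84) = 84 + 68.4 = 152.4 → 152
  G: 189 + 0.4×(255−189) = 189 + 26.4 = 215.4 → 215
  B: 115 + 56 = 171 → 171
rgb(152, 215, 171) = #98d7ab.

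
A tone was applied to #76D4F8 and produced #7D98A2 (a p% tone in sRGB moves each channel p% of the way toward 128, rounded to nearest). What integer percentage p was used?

#76D4F8 is rgb(118, 212, 248); #7D98A2 is rgb(125, 152, 162).
On the B channel (widest range): 162 ≈ 248 + (p/100)(128 − 248), so p ≈ 100×(162 − 248)/(128 − 248) = -8600/-120 = 71.67.
p = 72 reproduces all three channels after rounding.

72%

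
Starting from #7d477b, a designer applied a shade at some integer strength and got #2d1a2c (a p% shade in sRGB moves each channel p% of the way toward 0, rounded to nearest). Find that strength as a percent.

64%

#7d477b is rgb(125, 71, 123); #2d1a2c is rgb(45, 26, 44).
On the R channel (widest range): 45 ≈ 125 + (p/100)(0 − 125), so p ≈ 100×(45 − 125)/(0 − 125) = -8000/-125 = 64.00.
p = 64 reproduces all three channels after rounding.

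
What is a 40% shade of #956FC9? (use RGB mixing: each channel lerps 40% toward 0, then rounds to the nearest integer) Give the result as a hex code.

#956FC9 is rgb(149, 111, 201).
Lerp each channel 40% toward 0:
  R: 149 + 0.4×(0−149) = 149 − 59.6 = 89.4 → 89
  G: 111 + 0.4×(0−111) = 111 − 44.4 = 66.6 → 67
  B: 201 + 0.4×(0−201) = 201 − 80.4 = 120.6 → 121
rgb(89, 67, 121) = #594379.

#594379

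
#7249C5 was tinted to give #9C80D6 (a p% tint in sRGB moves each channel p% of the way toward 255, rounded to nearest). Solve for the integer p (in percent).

#7249C5 is rgb(114, 73, 197); #9C80D6 is rgb(156, 128, 214).
On the G channel (widest range): 128 ≈ 73 + (p/100)(255 − 73), so p ≈ 100×(128 − 73)/(255 − 73) = 5500/182 = 30.22.
p = 30 reproduces all three channels after rounding.

30%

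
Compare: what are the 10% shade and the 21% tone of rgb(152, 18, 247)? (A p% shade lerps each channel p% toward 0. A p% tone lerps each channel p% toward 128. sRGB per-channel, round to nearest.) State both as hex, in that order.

#8910DE, #9329DE

10% shade:
  R: 152 − 15.2 = 136.8 → 137
  G: 18 − 1.8 = 16.2 → 16
  B: 247 − 24.7 = 222.3 → 222
  → #8910DE
21% tone:
  R: 152 + 0.21×(128−152) = 152 − 5.04 = 146.96 → 147
  G: 18 + 23.1 = 41.1 → 41
  B: 247 + 0.21×(128−247) = 247 − 24.99 = 222.01 → 222
  → #9329DE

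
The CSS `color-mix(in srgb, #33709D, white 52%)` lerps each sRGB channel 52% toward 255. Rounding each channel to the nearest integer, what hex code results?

#9DBAD0

#33709D is rgb(51, 112, 157).
A 52% tint moves each channel 52% toward 255:
  R: 51 + 0.52×(255−51) = 51 + 106.08 = 157.08 → 157
  G: 112 + 0.52×(255−112) = 112 + 74.36 = 186.36 → 186
  B: 157 + 0.52×(255−157) = 157 + 50.96 = 207.96 → 208
rgb(157, 186, 208) = #9DBAD0.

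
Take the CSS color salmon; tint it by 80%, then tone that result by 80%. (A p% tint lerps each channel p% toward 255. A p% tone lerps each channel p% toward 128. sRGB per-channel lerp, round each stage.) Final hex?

CSS salmon is rgb(250, 128, 114).
Per channel, c → c + 0.8(255 − c):
  R: 250 + 0.8×(255−250) = 250 + 4 = 254 → 254
  G: 128 + 0.8×(255−128) = 128 + 101.6 = 229.6 → 230
  B: 114 + 0.8×(255−114) = 114 + 112.8 = 226.8 → 227
After the tint: rgb(254, 230, 227) = #FEE6E3.
An 80% tone moves each channel 80% toward 128:
  R: 254 + 0.8×(128−254) = 254 − 100.8 = 153.2 → 153
  G: 230 − 81.6 = 148.4 → 148
  B: 227 − 79.2 = 147.8 → 148
rgb(153, 148, 148) = #999494.

#999494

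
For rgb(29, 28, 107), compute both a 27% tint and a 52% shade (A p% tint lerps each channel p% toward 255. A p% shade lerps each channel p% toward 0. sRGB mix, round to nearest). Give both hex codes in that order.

#5a5993, #0e0d33

27% tint:
  R: 29 + 0.27×(255−29) = 29 + 61.02 = 90.02 → 90
  G: 28 + 61.29 = 89.29 → 89
  B: 107 + 39.96 = 146.96 → 147
  → #5a5993
52% shade:
  R: 29 − 15.08 = 13.92 → 14
  G: 28 − 14.56 = 13.44 → 13
  B: 107 + 0.52×(0−107) = 107 − 55.64 = 51.36 → 51
  → #0e0d33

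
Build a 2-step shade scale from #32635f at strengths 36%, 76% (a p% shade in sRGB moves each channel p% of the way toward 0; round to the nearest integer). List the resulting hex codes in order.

#32635f is rgb(50, 99, 95).
36%: (50 − 18 = 32→32, 99 − 35.64 = 63.36→63, 95 − 34.2 = 60.8→61) → #203f3d
76%: (50 − 38 = 12→12, 99 − 75.24 = 23.76→24, 95 − 72.2 = 22.8→23) → #0c1817

#203f3d, #0c1817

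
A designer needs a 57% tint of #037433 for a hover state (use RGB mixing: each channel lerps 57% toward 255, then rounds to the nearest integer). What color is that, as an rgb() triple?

rgb(147, 195, 167)

#037433 is rgb(3, 116, 51).
Lerp each channel 57% toward 255:
  R: 3 + 143.64 = 146.64 → 147
  G: 116 + 79.23 = 195.23 → 195
  B: 51 + 116.28 = 167.28 → 167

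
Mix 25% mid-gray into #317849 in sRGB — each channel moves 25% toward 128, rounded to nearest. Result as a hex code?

#457a57

#317849 is rgb(49, 120, 73).
Lerp each channel 25% toward 128:
  R: 49 + 0.25×(128−49) = 49 + 19.75 = 68.75 → 69
  G: 120 + 2 = 122 → 122
  B: 73 + 13.75 = 86.75 → 87
rgb(69, 122, 87) = #457a57.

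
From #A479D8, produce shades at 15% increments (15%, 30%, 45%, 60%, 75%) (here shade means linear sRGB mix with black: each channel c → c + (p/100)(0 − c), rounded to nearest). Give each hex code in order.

#A479D8 is rgb(164, 121, 216).
15%: (164 − 24.6 = 139.4→139, 121 − 18.15 = 102.85→103, 216 − 32.4 = 183.6→184) → #8B67B8
30%: (164 − 49.2 = 114.8→115, 121 − 36.3 = 84.7→85, 216 − 64.8 = 151.2→151) → #735597
45%: (164 − 73.8 = 90.2→90, 121 − 54.45 = 66.55→67, 216 − 97.2 = 118.8→119) → #5A4377
60%: (164 − 98.4 = 65.6→66, 121 − 72.6 = 48.4→48, 216 − 129.6 = 86.4→86) → #423056
75%: (164 − 123 = 41→41, 121 − 90.75 = 30.25→30, 216 − 162 = 54→54) → #291E36

#8B67B8, #735597, #5A4377, #423056, #291E36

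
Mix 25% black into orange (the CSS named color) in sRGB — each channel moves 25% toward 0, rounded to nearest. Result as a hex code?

#bf7c00

CSS orange is rgb(255, 165, 0).
Per channel, c → c + 0.25(0 − c):
  R: 255 − 63.75 = 191.25 → 191
  G: 165 + 0.25×(0−165) = 165 − 41.25 = 123.75 → 124
  B: 0 + 0 = 0 → 0
rgb(191, 124, 0) = #bf7c00.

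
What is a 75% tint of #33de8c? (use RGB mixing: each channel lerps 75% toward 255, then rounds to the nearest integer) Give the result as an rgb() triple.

#33de8c is rgb(51, 222, 140).
Per channel, c → c + 0.75(255 − c):
  R: 51 + 0.75×(255−51) = 51 + 153 = 204 → 204
  G: 222 + 0.75×(255−222) = 222 + 24.75 = 246.75 → 247
  B: 140 + 86.25 = 226.25 → 226

rgb(204, 247, 226)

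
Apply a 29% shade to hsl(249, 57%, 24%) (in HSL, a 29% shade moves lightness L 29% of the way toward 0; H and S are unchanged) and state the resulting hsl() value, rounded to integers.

hsl(249, 57%, 17%)

L moves 29% from 24 toward 0: 24 − 6.96 = 17.04 → 17.
H and S are unchanged.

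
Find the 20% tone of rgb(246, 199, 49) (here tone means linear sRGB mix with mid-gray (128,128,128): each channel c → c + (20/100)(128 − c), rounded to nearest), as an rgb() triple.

Lerp each channel 20% toward 128:
  R: 246 − 23.6 = 222.4 → 222
  G: 199 + 0.2×(128−199) = 199 − 14.2 = 184.8 → 185
  B: 49 + 0.2×(128−49) = 49 + 15.8 = 64.8 → 65

rgb(222, 185, 65)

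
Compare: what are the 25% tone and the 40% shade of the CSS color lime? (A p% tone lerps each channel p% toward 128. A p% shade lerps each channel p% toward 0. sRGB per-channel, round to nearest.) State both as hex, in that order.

#20DF20, #009900

CSS lime is rgb(0, 255, 0).
25% tone:
  R: 0 + 0.25×(128−0) = 0 + 32 = 32 → 32
  G: 255 + 0.25×(128−255) = 255 − 31.75 = 223.25 → 223
  B: 0 + 0.25×(128−0) = 0 + 32 = 32 → 32
  → #20DF20
40% shade:
  R: 0 + 0.4×(0−0) = 0 + 0 = 0 → 0
  G: 255 + 0.4×(0−255) = 255 − 102 = 153 → 153
  B: 0 + 0 = 0 → 0
  → #009900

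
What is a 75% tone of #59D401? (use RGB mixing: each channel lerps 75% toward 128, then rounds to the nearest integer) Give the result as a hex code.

#59D401 is rgb(89, 212, 1).
Lerp each channel 75% toward 128:
  R: 89 + 0.75×(128−89) = 89 + 29.25 = 118.25 → 118
  G: 212 + 0.75×(128−212) = 212 − 63 = 149 → 149
  B: 1 + 0.75×(128−1) = 1 + 95.25 = 96.25 → 96
rgb(118, 149, 96) = #769560.

#769560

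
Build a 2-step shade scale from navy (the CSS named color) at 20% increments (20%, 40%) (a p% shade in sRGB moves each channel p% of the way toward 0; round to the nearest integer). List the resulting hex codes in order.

CSS navy is rgb(0, 0, 128).
20%: (0→0, 0→0, 128 − 25.6 = 102.4→102) → #000066
40%: (0→0, 0→0, 128 − 51.2 = 76.8→77) → #00004d

#000066, #00004d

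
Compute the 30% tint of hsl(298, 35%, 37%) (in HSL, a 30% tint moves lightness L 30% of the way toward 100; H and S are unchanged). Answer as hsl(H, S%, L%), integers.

hsl(298, 35%, 56%)

L moves 30% from 37 toward 100: 37 + 18.9 = 55.9 → 56.
H and S are unchanged.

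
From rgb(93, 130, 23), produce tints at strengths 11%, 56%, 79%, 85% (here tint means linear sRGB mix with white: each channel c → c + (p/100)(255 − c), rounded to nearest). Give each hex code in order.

#6f9031, #b8c899, #dde5ce, #e7ecdc

11%: (93 + 17.82 = 110.82→111, 130 + 13.75 = 143.75→144, 23 + 25.52 = 48.52→49) → #6f9031
56%: (93 + 90.72 = 183.72→184, 130 + 70 = 200→200, 23 + 129.92 = 152.92→153) → #b8c899
79%: (93 + 127.98 = 220.98→221, 130 + 98.75 = 228.75→229, 23 + 183.28 = 206.28→206) → #dde5ce
85%: (93 + 137.7 = 230.7→231, 130 + 106.25 = 236.25→236, 23 + 197.2 = 220.2→220) → #e7ecdc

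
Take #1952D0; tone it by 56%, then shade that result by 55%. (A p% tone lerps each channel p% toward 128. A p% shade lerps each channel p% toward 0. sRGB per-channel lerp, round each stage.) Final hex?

#253149

#1952D0 is rgb(25, 82, 208).
A 56% tone moves each channel 56% toward 128:
  R: 25 + 0.56×(128−25) = 25 + 57.68 = 82.68 → 83
  G: 82 + 25.76 = 107.76 → 108
  B: 208 + 0.56×(128−208) = 208 − 44.8 = 163.2 → 163
After the tone: rgb(83, 108, 163) = #536CA3.
Per channel, c → c + 0.55(0 − c):
  R: 83 + 0.55×(0−83) = 83 − 45.65 = 37.35 → 37
  G: 108 − 59.4 = 48.6 → 49
  B: 163 − 89.65 = 73.35 → 73
rgb(37, 49, 73) = #253149.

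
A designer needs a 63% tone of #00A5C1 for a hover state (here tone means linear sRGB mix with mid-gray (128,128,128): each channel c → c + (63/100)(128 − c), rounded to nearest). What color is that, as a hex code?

#00A5C1 is rgb(0, 165, 193).
A 63% tone moves each channel 63% toward 128:
  R: 0 + 0.63×(128−0) = 0 + 80.64 = 80.64 → 81
  G: 165 + 0.63×(128−165) = 165 − 23.31 = 141.69 → 142
  B: 193 − 40.95 = 152.05 → 152
rgb(81, 142, 152) = #518E98.

#518E98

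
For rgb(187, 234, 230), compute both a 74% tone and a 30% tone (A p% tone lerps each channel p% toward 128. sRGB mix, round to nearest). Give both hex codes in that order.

74% tone:
  R: 187 + 0.74×(128−187) = 187 − 43.66 = 143.34 → 143
  G: 234 + 0.74×(128−234) = 234 − 78.44 = 155.56 → 156
  B: 230 + 0.74×(128−230) = 230 − 75.48 = 154.52 → 155
  → #8F9C9B
30% tone:
  R: 187 + 0.3×(128−187) = 187 − 17.7 = 169.3 → 169
  G: 234 + 0.3×(128−234) = 234 − 31.8 = 202.2 → 202
  B: 230 + 0.3×(128−230) = 230 − 30.6 = 199.4 → 199
  → #A9CAC7

#8F9C9B, #A9CAC7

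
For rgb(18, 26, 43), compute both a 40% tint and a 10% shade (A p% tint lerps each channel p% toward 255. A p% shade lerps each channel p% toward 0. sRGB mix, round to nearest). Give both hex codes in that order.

40% tint:
  R: 18 + 0.4×(255−18) = 18 + 94.8 = 112.8 → 113
  G: 26 + 0.4×(255−26) = 26 + 91.6 = 117.6 → 118
  B: 43 + 84.8 = 127.8 → 128
  → #717680
10% shade:
  R: 18 − 1.8 = 16.2 → 16
  G: 26 + 0.1×(0−26) = 26 − 2.6 = 23.4 → 23
  B: 43 + 0.1×(0−43) = 43 − 4.3 = 38.7 → 39
  → #101727

#717680, #101727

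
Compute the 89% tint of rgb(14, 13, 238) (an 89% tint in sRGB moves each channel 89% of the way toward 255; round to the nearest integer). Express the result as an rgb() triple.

rgb(228, 228, 253)

Per channel, c → c + 0.89(255 − c):
  R: 14 + 0.89×(255−14) = 14 + 214.49 = 228.49 → 228
  G: 13 + 215.38 = 228.38 → 228
  B: 238 + 15.13 = 253.13 → 253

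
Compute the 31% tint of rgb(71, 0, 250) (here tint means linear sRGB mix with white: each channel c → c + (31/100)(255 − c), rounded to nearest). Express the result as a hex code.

Lerp each channel 31% toward 255:
  R: 71 + 0.31×(255−71) = 71 + 57.04 = 128.04 → 128
  G: 0 + 79.05 = 79.05 → 79
  B: 250 + 1.55 = 251.55 → 252
rgb(128, 79, 252) = #804ffc.

#804ffc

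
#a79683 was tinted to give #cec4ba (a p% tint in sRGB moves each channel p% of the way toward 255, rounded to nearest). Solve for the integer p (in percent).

#a79683 is rgb(167, 150, 131); #cec4ba is rgb(206, 196, 186).
On the B channel (widest range): 186 ≈ 131 + (p/100)(255 − 131), so p ≈ 100×(186 − 131)/(255 − 131) = 5500/124 = 44.35.
p = 44 reproduces all three channels after rounding.

44%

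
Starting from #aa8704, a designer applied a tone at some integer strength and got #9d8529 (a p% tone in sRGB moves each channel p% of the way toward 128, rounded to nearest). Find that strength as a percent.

30%

#aa8704 is rgb(170, 135, 4); #9d8529 is rgb(157, 133, 41).
On the B channel (widest range): 41 ≈ 4 + (p/100)(128 − 4), so p ≈ 100×(41 − 4)/(128 − 4) = 3700/124 = 29.84.
p = 30 reproduces all three channels after rounding.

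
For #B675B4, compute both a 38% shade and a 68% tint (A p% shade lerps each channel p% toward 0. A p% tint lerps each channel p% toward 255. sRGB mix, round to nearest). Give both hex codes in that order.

#B675B4 is rgb(182, 117, 180).
38% shade:
  R: 182 + 0.38×(0−182) = 182 − 69.16 = 112.84 → 113
  G: 117 − 44.46 = 72.54 → 73
  B: 180 − 68.4 = 111.6 → 112
  → #714970
68% tint:
  R: 182 + 49.64 = 231.64 → 232
  G: 117 + 0.68×(255−117) = 117 + 93.84 = 210.84 → 211
  B: 180 + 0.68×(255−180) = 180 + 51 = 231 → 231
  → #E8D3E7

#714970, #E8D3E7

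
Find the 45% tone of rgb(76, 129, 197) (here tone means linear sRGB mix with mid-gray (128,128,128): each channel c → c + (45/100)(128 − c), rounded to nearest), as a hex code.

Lerp each channel 45% toward 128:
  R: 76 + 23.4 = 99.4 → 99
  G: 129 + 0.45×(128−129) = 129 − 0.45 = 128.55 → 129
  B: 197 + 0.45×(128−197) = 197 − 31.05 = 165.95 → 166
rgb(99, 129, 166) = #6381a6.

#6381a6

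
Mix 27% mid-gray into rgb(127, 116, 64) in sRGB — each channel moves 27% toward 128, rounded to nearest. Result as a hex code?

Per channel, c → c + 0.27(128 − c):
  R: 127 + 0.27 = 127.27 → 127
  G: 116 + 3.24 = 119.24 → 119
  B: 64 + 0.27×(128−64) = 64 + 17.28 = 81.28 → 81
rgb(127, 119, 81) = #7F7751.

#7F7751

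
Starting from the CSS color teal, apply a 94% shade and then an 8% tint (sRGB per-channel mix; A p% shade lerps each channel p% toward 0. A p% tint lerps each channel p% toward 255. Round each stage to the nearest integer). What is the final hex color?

CSS teal is rgb(0, 128, 128).
A 94% shade moves each channel 94% toward 0:
  R: 0 + 0.94×(0−0) = 0 + 0 = 0 → 0
  G: 128 + 0.94×(0−128) = 128 − 120.32 = 7.68 → 8
  B: 128 − 120.32 = 7.68 → 8
After the shade: rgb(0, 8, 8) = #000808.
Per channel, c → c + 0.08(255 − c):
  R: 0 + 0.08×(255−0) = 0 + 20.4 = 20.4 → 20
  G: 8 + 0.08×(255−8) = 8 + 19.76 = 27.76 → 28
  B: 8 + 19.76 = 27.76 → 28
rgb(20, 28, 28) = #141c1c.

#141c1c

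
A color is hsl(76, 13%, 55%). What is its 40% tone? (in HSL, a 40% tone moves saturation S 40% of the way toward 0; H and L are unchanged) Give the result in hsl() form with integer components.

hsl(76, 8%, 55%)

S moves 40% from 13 toward 0: 13 − 5.2 = 7.8 → 8.
H and L are unchanged.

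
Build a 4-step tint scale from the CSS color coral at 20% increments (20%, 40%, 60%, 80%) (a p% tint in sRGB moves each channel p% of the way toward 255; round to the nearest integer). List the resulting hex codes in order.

#ff9973, #ffb296, #ffccb9, #ffe5dc

CSS coral is rgb(255, 127, 80).
20%: (255→255, 127 + 25.6 = 152.6→153, 80 + 35 = 115→115) → #ff9973
40%: (255→255, 127 + 51.2 = 178.2→178, 80 + 70 = 150→150) → #ffb296
60%: (255→255, 127 + 76.8 = 203.8→204, 80 + 105 = 185→185) → #ffccb9
80%: (255→255, 127 + 102.4 = 229.4→229, 80 + 140 = 220→220) → #ffe5dc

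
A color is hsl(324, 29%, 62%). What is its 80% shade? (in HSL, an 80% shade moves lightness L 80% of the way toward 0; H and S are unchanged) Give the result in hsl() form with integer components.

L moves 80% from 62 toward 0: 62 − 49.6 = 12.4 → 12.
H and S are unchanged.

hsl(324, 29%, 12%)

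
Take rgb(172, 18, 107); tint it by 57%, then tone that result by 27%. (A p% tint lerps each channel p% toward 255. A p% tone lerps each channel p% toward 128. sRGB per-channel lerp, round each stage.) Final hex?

#C292AE

Per channel, c → c + 0.57(255 − c):
  R: 172 + 47.31 = 219.31 → 219
  G: 18 + 135.09 = 153.09 → 153
  B: 107 + 0.57×(255−107) = 107 + 84.36 = 191.36 → 191
After the tint: rgb(219, 153, 191) = #DB99BF.
Lerp each channel 27% toward 128:
  R: 219 + 0.27×(128−219) = 219 − 24.57 = 194.43 → 194
  G: 153 + 0.27×(128−153) = 153 − 6.75 = 146.25 → 146
  B: 191 + 0.27×(128−191) = 191 − 17.01 = 173.99 → 174
rgb(194, 146, 174) = #C292AE.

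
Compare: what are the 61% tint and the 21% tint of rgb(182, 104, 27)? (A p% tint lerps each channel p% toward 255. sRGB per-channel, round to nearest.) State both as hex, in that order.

#e3c4a6, #c5884b

61% tint:
  R: 182 + 0.61×(255−182) = 182 + 44.53 = 226.53 → 227
  G: 104 + 0.61×(255−104) = 104 + 92.11 = 196.11 → 196
  B: 27 + 0.61×(255−27) = 27 + 139.08 = 166.08 → 166
  → #e3c4a6
21% tint:
  R: 182 + 0.21×(255−182) = 182 + 15.33 = 197.33 → 197
  G: 104 + 31.71 = 135.71 → 136
  B: 27 + 47.88 = 74.88 → 75
  → #c5884b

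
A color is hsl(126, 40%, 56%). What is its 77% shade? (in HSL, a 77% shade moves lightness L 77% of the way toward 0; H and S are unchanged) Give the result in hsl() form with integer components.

L moves 77% from 56 toward 0: 56 − 43.12 = 12.88 → 13.
H and S are unchanged.

hsl(126, 40%, 13%)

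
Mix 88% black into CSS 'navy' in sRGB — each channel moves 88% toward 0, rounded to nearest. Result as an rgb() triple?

rgb(0, 0, 15)

CSS navy is rgb(0, 0, 128).
Per channel, c → c + 0.88(0 − c):
  R: 0 + 0.88×(0−0) = 0 + 0 = 0 → 0
  G: 0 + 0 = 0 → 0
  B: 128 + 0.88×(0−128) = 128 − 112.64 = 15.36 → 15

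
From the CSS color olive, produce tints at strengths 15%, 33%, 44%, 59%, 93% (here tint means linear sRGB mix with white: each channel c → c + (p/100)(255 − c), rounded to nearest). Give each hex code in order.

#939326, #aaaa54, #b8b870, #cbcb96, #f6f6ed

CSS olive is rgb(128, 128, 0).
15%: (128 + 19.05 = 147.05→147, 128 + 19.05 = 147.05→147, 0 + 38.25 = 38.25→38) → #939326
33%: (128 + 41.91 = 169.91→170, 128 + 41.91 = 169.91→170, 0 + 84.15 = 84.15→84) → #aaaa54
44%: (128 + 55.88 = 183.88→184, 128 + 55.88 = 183.88→184, 0 + 112.2 = 112.2→112) → #b8b870
59%: (128 + 74.93 = 202.93→203, 128 + 74.93 = 202.93→203, 0 + 150.45 = 150.45→150) → #cbcb96
93%: (128 + 118.11 = 246.11→246, 128 + 118.11 = 246.11→246, 0 + 237.15 = 237.15→237) → #f6f6ed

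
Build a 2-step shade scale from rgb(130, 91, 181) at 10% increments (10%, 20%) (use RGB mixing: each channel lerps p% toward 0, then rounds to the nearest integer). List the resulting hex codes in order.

10%: (130 − 13 = 117→117, 91 − 9.1 = 81.9→82, 181 − 18.1 = 162.9→163) → #7552A3
20%: (130 − 26 = 104→104, 91 − 18.2 = 72.8→73, 181 − 36.2 = 144.8→145) → #684991

#7552A3, #684991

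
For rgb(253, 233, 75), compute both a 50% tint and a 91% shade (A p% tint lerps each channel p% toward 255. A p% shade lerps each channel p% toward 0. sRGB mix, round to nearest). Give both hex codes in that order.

#FEF4A5, #171507

50% tint:
  R: 253 + 0.5×(255−253) = 253 + 1 = 254 → 254
  G: 233 + 0.5×(255−233) = 233 + 11 = 244 → 244
  B: 75 + 90 = 165 → 165
  → #FEF4A5
91% shade:
  R: 253 − 230.23 = 22.77 → 23
  G: 233 + 0.91×(0−233) = 233 − 212.03 = 20.97 → 21
  B: 75 + 0.91×(0−75) = 75 − 68.25 = 6.75 → 7
  → #171507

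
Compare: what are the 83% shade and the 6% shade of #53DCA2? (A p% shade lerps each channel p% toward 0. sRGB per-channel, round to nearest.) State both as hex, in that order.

#53DCA2 is rgb(83, 220, 162).
83% shade:
  R: 83 − 68.89 = 14.11 → 14
  G: 220 + 0.83×(0−220) = 220 − 182.6 = 37.4 → 37
  B: 162 + 0.83×(0−162) = 162 − 134.46 = 27.54 → 28
  → #0E251C
6% shade:
  R: 83 + 0.06×(0−83) = 83 − 4.98 = 78.02 → 78
  G: 220 − 13.2 = 206.8 → 207
  B: 162 − 9.72 = 152.28 → 152
  → #4ECF98

#0E251C, #4ECF98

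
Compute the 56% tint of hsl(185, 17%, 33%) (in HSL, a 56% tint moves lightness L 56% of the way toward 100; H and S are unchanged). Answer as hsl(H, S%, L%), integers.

L moves 56% from 33 toward 100: 33 + 37.52 = 70.52 → 71.
H and S are unchanged.

hsl(185, 17%, 71%)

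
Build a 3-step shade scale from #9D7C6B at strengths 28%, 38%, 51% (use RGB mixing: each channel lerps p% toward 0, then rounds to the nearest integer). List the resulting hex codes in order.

#71594D, #614D42, #4D3D34

#9D7C6B is rgb(157, 124, 107).
28%: (157 − 43.96 = 113.04→113, 124 − 34.72 = 89.28→89, 107 − 29.96 = 77.04→77) → #71594D
38%: (157 − 59.66 = 97.34→97, 124 − 47.12 = 76.88→77, 107 − 40.66 = 66.34→66) → #614D42
51%: (157 − 80.07 = 76.93→77, 124 − 63.24 = 60.76→61, 107 − 54.57 = 52.43→52) → #4D3D34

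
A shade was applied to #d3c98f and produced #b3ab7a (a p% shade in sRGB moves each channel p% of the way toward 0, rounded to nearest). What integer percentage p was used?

15%

#d3c98f is rgb(211, 201, 143); #b3ab7a is rgb(179, 171, 122).
On the R channel (widest range): 179 ≈ 211 + (p/100)(0 − 211), so p ≈ 100×(179 − 211)/(0 − 211) = -3200/-211 = 15.17.
p = 15 reproduces all three channels after rounding.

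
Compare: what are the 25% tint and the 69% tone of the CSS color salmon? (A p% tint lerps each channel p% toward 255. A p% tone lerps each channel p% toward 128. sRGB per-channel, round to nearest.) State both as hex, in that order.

#fba095, #a6807c

CSS salmon is rgb(250, 128, 114).
25% tint:
  R: 250 + 0.25×(255−250) = 250 + 1.25 = 251.25 → 251
  G: 128 + 0.25×(255−128) = 128 + 31.75 = 159.75 → 160
  B: 114 + 35.25 = 149.25 → 149
  → #fba095
69% tone:
  R: 250 + 0.69×(128−250) = 250 − 84.18 = 165.82 → 166
  G: 128 + 0.69×(128−128) = 128 + 0 = 128 → 128
  B: 114 + 0.69×(128−114) = 114 + 9.66 = 123.66 → 124
  → #a6807c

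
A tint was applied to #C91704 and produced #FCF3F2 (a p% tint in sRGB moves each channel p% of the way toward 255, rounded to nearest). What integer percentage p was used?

#C91704 is rgb(201, 23, 4); #FCF3F2 is rgb(252, 243, 242).
On the B channel (widest range): 242 ≈ 4 + (p/100)(255 − 4), so p ≈ 100×(242 − 4)/(255 − 4) = 23800/251 = 94.82.
p = 95 reproduces all three channels after rounding.

95%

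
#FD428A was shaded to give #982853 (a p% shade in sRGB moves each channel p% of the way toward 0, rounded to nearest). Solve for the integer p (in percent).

#FD428A is rgb(253, 66, 138); #982853 is rgb(152, 40, 83).
On the R channel (widest range): 152 ≈ 253 + (p/100)(0 − 253), so p ≈ 100×(152 − 253)/(0 − 253) = -10100/-253 = 39.92.
p = 40 reproduces all three channels after rounding.

40%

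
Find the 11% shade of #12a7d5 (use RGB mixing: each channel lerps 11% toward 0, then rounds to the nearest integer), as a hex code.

#1095be

#12a7d5 is rgb(18, 167, 213).
Per channel, c → c + 0.11(0 − c):
  R: 18 − 1.98 = 16.02 → 16
  G: 167 − 18.37 = 148.63 → 149
  B: 213 − 23.43 = 189.57 → 190
rgb(16, 149, 190) = #1095be.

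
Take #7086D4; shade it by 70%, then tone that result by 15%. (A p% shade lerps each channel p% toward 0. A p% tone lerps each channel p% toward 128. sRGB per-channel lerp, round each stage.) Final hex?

#7086D4 is rgb(112, 134, 212).
Lerp each channel 70% toward 0:
  R: 112 + 0.7×(0−112) = 112 − 78.4 = 33.6 → 34
  G: 134 − 93.8 = 40.2 → 40
  B: 212 + 0.7×(0−212) = 212 − 148.4 = 63.6 → 64
After the shade: rgb(34, 40, 64) = #222840.
Per channel, c → c + 0.15(128 − c):
  R: 34 + 14.1 = 48.1 → 48
  G: 40 + 0.15×(128−40) = 40 + 13.2 = 53.2 → 53
  B: 64 + 0.15×(128−64) = 64 + 9.6 = 73.6 → 74
rgb(48, 53, 74) = #30354A.

#30354A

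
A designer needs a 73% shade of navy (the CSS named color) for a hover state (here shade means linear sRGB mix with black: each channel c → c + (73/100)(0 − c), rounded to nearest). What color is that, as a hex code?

#000023

CSS navy is rgb(0, 0, 128).
Per channel, c → c + 0.73(0 − c):
  R: 0 + 0 = 0 → 0
  G: 0 + 0 = 0 → 0
  B: 128 − 93.44 = 34.56 → 35
rgb(0, 0, 35) = #000023.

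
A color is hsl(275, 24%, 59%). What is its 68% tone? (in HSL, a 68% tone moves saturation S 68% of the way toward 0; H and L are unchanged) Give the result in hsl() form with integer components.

S moves 68% from 24 toward 0: 24 − 16.32 = 7.68 → 8.
H and L are unchanged.

hsl(275, 8%, 59%)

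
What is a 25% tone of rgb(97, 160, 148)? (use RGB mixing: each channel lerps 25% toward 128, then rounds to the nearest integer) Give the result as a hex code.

Per channel, c → c + 0.25(128 − c):
  R: 97 + 7.75 = 104.75 → 105
  G: 160 + 0.25×(128−160) = 160 − 8 = 152 → 152
  B: 148 − 5 = 143 → 143
rgb(105, 152, 143) = #69988f.

#69988f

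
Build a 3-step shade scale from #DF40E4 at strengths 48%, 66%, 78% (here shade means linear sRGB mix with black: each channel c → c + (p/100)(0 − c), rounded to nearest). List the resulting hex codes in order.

#DF40E4 is rgb(223, 64, 228).
48%: (223 − 107.04 = 115.96→116, 64 − 30.72 = 33.28→33, 228 − 109.44 = 118.56→119) → #742177
66%: (223 − 147.18 = 75.82→76, 64 − 42.24 = 21.76→22, 228 − 150.48 = 77.52→78) → #4C164E
78%: (223 − 173.94 = 49.06→49, 64 − 49.92 = 14.08→14, 228 − 177.84 = 50.16→50) → #310E32

#742177, #4C164E, #310E32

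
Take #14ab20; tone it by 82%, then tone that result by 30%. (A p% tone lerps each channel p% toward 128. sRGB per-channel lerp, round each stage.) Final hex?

#738674

#14ab20 is rgb(20, 171, 32).
Per channel, c → c + 0.82(128 − c):
  R: 20 + 0.82×(128−20) = 20 + 88.56 = 108.56 → 109
  G: 171 + 0.82×(128−171) = 171 − 35.26 = 135.74 → 136
  B: 32 + 0.82×(128−32) = 32 + 78.72 = 110.72 → 111
After the tone: rgb(109, 136, 111) = #6d886f.
Lerp each channel 30% toward 128:
  R: 109 + 5.7 = 114.7 → 115
  G: 136 + 0.3×(128−136) = 136 − 2.4 = 133.6 → 134
  B: 111 + 0.3×(128−111) = 111 + 5.1 = 116.1 → 116
rgb(115, 134, 116) = #738674.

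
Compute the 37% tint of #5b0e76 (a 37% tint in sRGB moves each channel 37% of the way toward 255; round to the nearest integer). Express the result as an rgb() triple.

rgb(152, 103, 169)

#5b0e76 is rgb(91, 14, 118).
A 37% tint moves each channel 37% toward 255:
  R: 91 + 0.37×(255−91) = 91 + 60.68 = 151.68 → 152
  G: 14 + 0.37×(255−14) = 14 + 89.17 = 103.17 → 103
  B: 118 + 0.37×(255−118) = 118 + 50.69 = 168.69 → 169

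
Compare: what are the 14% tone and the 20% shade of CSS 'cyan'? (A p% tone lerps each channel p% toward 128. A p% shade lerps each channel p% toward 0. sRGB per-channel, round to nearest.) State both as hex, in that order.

#12EDED, #00CCCC

CSS cyan is rgb(0, 255, 255).
14% tone:
  R: 0 + 0.14×(128−0) = 0 + 17.92 = 17.92 → 18
  G: 255 + 0.14×(128−255) = 255 − 17.78 = 237.22 → 237
  B: 255 − 17.78 = 237.22 → 237
  → #12EDED
20% shade:
  R: 0 + 0.2×(0−0) = 0 + 0 = 0 → 0
  G: 255 + 0.2×(0−255) = 255 − 51 = 204 → 204
  B: 255 + 0.2×(0−255) = 255 − 51 = 204 → 204
  → #00CCCC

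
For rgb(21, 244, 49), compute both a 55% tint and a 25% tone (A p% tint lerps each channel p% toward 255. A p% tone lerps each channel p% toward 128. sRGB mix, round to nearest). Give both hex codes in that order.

#96faa2, #30d745

55% tint:
  R: 21 + 128.7 = 149.7 → 150
  G: 244 + 0.55×(255−244) = 244 + 6.05 = 250.05 → 250
  B: 49 + 113.3 = 162.3 → 162
  → #96faa2
25% tone:
  R: 21 + 26.75 = 47.75 → 48
  G: 244 − 29 = 215 → 215
  B: 49 + 19.75 = 68.75 → 69
  → #30d745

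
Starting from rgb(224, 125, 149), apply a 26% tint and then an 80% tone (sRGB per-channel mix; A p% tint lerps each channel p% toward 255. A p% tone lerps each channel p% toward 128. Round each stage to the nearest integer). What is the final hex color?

#95868A

A 26% tint moves each channel 26% toward 255:
  R: 224 + 0.26×(255−224) = 224 + 8.06 = 232.06 → 232
  G: 125 + 0.26×(255−125) = 125 + 33.8 = 158.8 → 159
  B: 149 + 0.26×(255−149) = 149 + 27.56 = 176.56 → 177
After the tint: rgb(232, 159, 177) = #E89FB1.
An 80% tone moves each channel 80% toward 128:
  R: 232 + 0.8×(128−232) = 232 − 83.2 = 148.8 → 149
  G: 159 − 24.8 = 134.2 → 134
  B: 177 + 0.8×(128−177) = 177 − 39.2 = 137.8 → 138
rgb(149, 134, 138) = #95868A.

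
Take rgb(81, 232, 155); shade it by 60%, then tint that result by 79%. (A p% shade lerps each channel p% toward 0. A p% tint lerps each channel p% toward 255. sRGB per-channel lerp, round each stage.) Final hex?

#d0ddd6

Per channel, c → c + 0.6(0 − c):
  R: 81 + 0.6×(0−81) = 81 − 48.6 = 32.4 → 32
  G: 232 + 0.6×(0−232) = 232 − 139.2 = 92.8 → 93
  B: 155 − 93 = 62 → 62
After the shade: rgb(32, 93, 62) = #205d3e.
A 79% tint moves each channel 79% toward 255:
  R: 32 + 0.79×(255−32) = 32 + 176.17 = 208.17 → 208
  G: 93 + 127.98 = 220.98 → 221
  B: 62 + 152.47 = 214.47 → 214
rgb(208, 221, 214) = #d0ddd6.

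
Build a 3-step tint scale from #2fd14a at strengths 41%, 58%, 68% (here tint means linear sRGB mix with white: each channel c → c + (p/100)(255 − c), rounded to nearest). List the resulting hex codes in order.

#84e494, #a8ecb3, #bcf0c5

#2fd14a is rgb(47, 209, 74).
41%: (47 + 85.28 = 132.28→132, 209 + 18.86 = 227.86→228, 74 + 74.21 = 148.21→148) → #84e494
58%: (47 + 120.64 = 167.64→168, 209 + 26.68 = 235.68→236, 74 + 104.98 = 178.98→179) → #a8ecb3
68%: (47 + 141.44 = 188.44→188, 209 + 31.28 = 240.28→240, 74 + 123.08 = 197.08→197) → #bcf0c5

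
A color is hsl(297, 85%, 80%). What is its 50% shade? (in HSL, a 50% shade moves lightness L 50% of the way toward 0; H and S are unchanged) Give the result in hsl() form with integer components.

hsl(297, 85%, 40%)

L moves 50% from 80 toward 0: 80 − 40 = 40 → 40.
H and S are unchanged.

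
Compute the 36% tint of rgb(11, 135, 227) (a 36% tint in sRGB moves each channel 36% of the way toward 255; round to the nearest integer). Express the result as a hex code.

#63b2ed

A 36% tint moves each channel 36% toward 255:
  R: 11 + 87.84 = 98.84 → 99
  G: 135 + 43.2 = 178.2 → 178
  B: 227 + 0.36×(255−227) = 227 + 10.08 = 237.08 → 237
rgb(99, 178, 237) = #63b2ed.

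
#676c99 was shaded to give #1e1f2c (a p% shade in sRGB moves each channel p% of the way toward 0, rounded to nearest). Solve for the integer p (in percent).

71%

#676c99 is rgb(103, 108, 153); #1e1f2c is rgb(30, 31, 44).
On the B channel (widest range): 44 ≈ 153 + (p/100)(0 − 153), so p ≈ 100×(44 − 153)/(0 − 153) = -10900/-153 = 71.24.
p = 71 reproduces all three channels after rounding.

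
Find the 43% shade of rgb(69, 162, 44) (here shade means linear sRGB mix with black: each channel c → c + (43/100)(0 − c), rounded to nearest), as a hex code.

#275C19

A 43% shade moves each channel 43% toward 0:
  R: 69 − 29.67 = 39.33 → 39
  G: 162 + 0.43×(0−162) = 162 − 69.66 = 92.34 → 92
  B: 44 − 18.92 = 25.08 → 25
rgb(39, 92, 25) = #275C19.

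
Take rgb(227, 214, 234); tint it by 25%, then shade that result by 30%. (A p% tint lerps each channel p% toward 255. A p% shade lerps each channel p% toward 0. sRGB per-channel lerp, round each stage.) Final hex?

#a49da7

A 25% tint moves each channel 25% toward 255:
  R: 227 + 0.25×(255−227) = 227 + 7 = 234 → 234
  G: 214 + 10.25 = 224.25 → 224
  B: 234 + 5.25 = 239.25 → 239
After the tint: rgb(234, 224, 239) = #eae0ef.
A 30% shade moves each channel 30% toward 0:
  R: 234 − 70.2 = 163.8 → 164
  G: 224 + 0.3×(0−224) = 224 − 67.2 = 156.8 → 157
  B: 239 + 0.3×(0−239) = 239 − 71.7 = 167.3 → 167
rgb(164, 157, 167) = #a49da7.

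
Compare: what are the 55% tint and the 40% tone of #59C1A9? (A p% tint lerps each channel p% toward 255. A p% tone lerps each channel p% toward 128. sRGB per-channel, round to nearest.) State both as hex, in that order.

#B4E3D8, #69A799

#59C1A9 is rgb(89, 193, 169).
55% tint:
  R: 89 + 91.3 = 180.3 → 180
  G: 193 + 34.1 = 227.1 → 227
  B: 169 + 47.3 = 216.3 → 216
  → #B4E3D8
40% tone:
  R: 89 + 0.4×(128−89) = 89 + 15.6 = 104.6 → 105
  G: 193 + 0.4×(128−193) = 193 − 26 = 167 → 167
  B: 169 + 0.4×(128−169) = 169 − 16.4 = 152.6 → 153
  → #69A799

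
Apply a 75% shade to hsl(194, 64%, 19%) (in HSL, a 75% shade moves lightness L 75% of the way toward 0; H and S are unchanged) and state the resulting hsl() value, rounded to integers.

L moves 75% from 19 toward 0: 19 − 14.25 = 4.75 → 5.
H and S are unchanged.

hsl(194, 64%, 5%)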